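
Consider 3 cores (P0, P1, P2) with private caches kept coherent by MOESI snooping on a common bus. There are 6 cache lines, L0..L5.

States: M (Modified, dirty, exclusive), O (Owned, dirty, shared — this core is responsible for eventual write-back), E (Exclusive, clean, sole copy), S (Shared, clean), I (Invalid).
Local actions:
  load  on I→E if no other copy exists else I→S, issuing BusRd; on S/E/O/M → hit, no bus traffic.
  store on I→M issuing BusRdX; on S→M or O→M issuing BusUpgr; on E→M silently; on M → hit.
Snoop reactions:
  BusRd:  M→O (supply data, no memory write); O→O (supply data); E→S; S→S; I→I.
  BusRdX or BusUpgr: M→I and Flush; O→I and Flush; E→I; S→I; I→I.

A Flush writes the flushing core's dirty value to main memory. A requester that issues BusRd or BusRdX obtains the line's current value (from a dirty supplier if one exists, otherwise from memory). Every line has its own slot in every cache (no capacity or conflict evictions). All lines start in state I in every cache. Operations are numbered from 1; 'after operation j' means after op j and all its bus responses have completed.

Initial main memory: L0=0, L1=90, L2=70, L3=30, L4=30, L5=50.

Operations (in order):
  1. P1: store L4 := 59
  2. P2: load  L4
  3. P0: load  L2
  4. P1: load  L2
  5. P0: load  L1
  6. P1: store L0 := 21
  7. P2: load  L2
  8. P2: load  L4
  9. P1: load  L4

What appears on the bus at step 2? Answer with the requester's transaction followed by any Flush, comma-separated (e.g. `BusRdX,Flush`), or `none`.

bus = BusRd

1. P1: store L4 := 59  bus=[BusRdX]  L4: P0=I P1=M P2=I  mem[L4]=30
2. P2: load  L4  bus=[BusRd]  L4: P0=I P1=O P2=S  mem[L4]=30
3. P0: load  L2  bus=[BusRd]  L2: P0=E P1=I P2=I  mem[L2]=70
4. P1: load  L2  bus=[BusRd]  L2: P0=S P1=S P2=I  mem[L2]=70
5. P0: load  L1  bus=[BusRd]  L1: P0=E P1=I P2=I  mem[L1]=90
6. P1: store L0 := 21  bus=[BusRdX]  L0: P0=I P1=M P2=I  mem[L0]=0
7. P2: load  L2  bus=[BusRd]  L2: P0=S P1=S P2=S  mem[L2]=70
8. P2: load  L4  bus=[-]  L4: P0=I P1=O P2=S  mem[L4]=30
9. P1: load  L4  bus=[-]  L4: P0=I P1=O P2=S  mem[L4]=30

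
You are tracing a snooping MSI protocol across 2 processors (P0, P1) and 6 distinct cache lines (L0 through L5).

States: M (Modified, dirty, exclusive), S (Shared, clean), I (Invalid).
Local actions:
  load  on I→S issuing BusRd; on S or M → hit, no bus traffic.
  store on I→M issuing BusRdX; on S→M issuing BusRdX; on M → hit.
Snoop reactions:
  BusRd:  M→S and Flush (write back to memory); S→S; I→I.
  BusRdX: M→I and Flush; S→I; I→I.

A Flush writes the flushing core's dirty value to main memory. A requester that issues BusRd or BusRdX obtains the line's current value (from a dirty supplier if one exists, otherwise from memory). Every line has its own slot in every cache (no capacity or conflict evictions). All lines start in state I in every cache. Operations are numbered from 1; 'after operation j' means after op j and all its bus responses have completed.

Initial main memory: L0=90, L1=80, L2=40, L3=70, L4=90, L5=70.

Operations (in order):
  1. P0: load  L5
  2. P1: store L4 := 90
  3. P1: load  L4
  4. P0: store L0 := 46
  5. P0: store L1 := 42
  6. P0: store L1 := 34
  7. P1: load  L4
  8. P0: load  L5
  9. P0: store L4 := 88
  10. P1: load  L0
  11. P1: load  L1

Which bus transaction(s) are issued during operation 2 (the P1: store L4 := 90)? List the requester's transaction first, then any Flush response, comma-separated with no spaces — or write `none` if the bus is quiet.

  op1 P0: load  L5 → S/I on L5; bus BusRd; mem=70
  op2 P1: store L4 := 90 → I/M on L4; bus BusRdX; mem=90
  op3 P1: load  L4 → I/M on L4; bus (none); mem=90
  op4 P0: store L0 := 46 → M/I on L0; bus BusRdX; mem=90
  op5 P0: store L1 := 42 → M/I on L1; bus BusRdX; mem=80
  op6 P0: store L1 := 34 → M/I on L1; bus (none); mem=80
  op7 P1: load  L4 → I/M on L4; bus (none); mem=90
  op8 P0: load  L5 → S/I on L5; bus (none); mem=70
  op9 P0: store L4 := 88 → M/I on L4; bus BusRdX Flush; mem=90
  op10 P1: load  L0 → S/S on L0; bus BusRd Flush; mem=46
  op11 P1: load  L1 → S/S on L1; bus BusRd Flush; mem=34

bus = BusRdX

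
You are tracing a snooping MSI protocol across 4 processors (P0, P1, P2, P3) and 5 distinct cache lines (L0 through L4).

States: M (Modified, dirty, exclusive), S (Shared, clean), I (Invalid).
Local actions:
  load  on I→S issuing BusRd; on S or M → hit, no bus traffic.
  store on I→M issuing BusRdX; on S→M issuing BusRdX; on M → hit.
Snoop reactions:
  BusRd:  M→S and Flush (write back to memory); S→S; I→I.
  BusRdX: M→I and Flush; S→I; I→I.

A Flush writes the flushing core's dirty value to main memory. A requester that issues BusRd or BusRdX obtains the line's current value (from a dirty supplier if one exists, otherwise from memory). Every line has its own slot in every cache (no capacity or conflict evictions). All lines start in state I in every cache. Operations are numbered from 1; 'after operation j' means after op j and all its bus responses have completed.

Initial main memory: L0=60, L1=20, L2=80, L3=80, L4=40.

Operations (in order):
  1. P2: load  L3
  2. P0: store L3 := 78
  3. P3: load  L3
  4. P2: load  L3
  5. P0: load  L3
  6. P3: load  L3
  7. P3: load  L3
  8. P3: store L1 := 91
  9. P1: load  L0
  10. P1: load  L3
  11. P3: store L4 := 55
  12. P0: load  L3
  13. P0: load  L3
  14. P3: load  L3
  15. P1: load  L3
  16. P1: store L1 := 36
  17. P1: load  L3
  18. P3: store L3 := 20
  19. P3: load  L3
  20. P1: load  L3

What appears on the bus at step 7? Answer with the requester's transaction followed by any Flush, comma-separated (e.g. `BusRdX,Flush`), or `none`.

step 1: P2: load  L3  ⟶  IISI  (L3)  txn=BusRd  M[L3]=80
step 2: P0: store L3 := 78  ⟶  MIII  (L3)  txn=BusRdX  M[L3]=80
step 3: P3: load  L3  ⟶  SIIS  (L3)  txn=BusRd+Flush  M[L3]=78
step 4: P2: load  L3  ⟶  SISS  (L3)  txn=BusRd  M[L3]=78
step 5: P0: load  L3  ⟶  SISS  (L3)  txn=∅  M[L3]=78
step 6: P3: load  L3  ⟶  SISS  (L3)  txn=∅  M[L3]=78
step 7: P3: load  L3  ⟶  SISS  (L3)  txn=∅  M[L3]=78
step 8: P3: store L1 := 91  ⟶  IIIM  (L1)  txn=BusRdX  M[L1]=20
step 9: P1: load  L0  ⟶  ISII  (L0)  txn=BusRd  M[L0]=60
step 10: P1: load  L3  ⟶  SSSS  (L3)  txn=BusRd  M[L3]=78
step 11: P3: store L4 := 55  ⟶  IIIM  (L4)  txn=BusRdX  M[L4]=40
step 12: P0: load  L3  ⟶  SSSS  (L3)  txn=∅  M[L3]=78
step 13: P0: load  L3  ⟶  SSSS  (L3)  txn=∅  M[L3]=78
step 14: P3: load  L3  ⟶  SSSS  (L3)  txn=∅  M[L3]=78
step 15: P1: load  L3  ⟶  SSSS  (L3)  txn=∅  M[L3]=78
step 16: P1: store L1 := 36  ⟶  IMII  (L1)  txn=BusRdX+Flush  M[L1]=91
step 17: P1: load  L3  ⟶  SSSS  (L3)  txn=∅  M[L3]=78
step 18: P3: store L3 := 20  ⟶  IIIM  (L3)  txn=BusRdX  M[L3]=78
step 19: P3: load  L3  ⟶  IIIM  (L3)  txn=∅  M[L3]=78
step 20: P1: load  L3  ⟶  ISIS  (L3)  txn=BusRd+Flush  M[L3]=20

bus = none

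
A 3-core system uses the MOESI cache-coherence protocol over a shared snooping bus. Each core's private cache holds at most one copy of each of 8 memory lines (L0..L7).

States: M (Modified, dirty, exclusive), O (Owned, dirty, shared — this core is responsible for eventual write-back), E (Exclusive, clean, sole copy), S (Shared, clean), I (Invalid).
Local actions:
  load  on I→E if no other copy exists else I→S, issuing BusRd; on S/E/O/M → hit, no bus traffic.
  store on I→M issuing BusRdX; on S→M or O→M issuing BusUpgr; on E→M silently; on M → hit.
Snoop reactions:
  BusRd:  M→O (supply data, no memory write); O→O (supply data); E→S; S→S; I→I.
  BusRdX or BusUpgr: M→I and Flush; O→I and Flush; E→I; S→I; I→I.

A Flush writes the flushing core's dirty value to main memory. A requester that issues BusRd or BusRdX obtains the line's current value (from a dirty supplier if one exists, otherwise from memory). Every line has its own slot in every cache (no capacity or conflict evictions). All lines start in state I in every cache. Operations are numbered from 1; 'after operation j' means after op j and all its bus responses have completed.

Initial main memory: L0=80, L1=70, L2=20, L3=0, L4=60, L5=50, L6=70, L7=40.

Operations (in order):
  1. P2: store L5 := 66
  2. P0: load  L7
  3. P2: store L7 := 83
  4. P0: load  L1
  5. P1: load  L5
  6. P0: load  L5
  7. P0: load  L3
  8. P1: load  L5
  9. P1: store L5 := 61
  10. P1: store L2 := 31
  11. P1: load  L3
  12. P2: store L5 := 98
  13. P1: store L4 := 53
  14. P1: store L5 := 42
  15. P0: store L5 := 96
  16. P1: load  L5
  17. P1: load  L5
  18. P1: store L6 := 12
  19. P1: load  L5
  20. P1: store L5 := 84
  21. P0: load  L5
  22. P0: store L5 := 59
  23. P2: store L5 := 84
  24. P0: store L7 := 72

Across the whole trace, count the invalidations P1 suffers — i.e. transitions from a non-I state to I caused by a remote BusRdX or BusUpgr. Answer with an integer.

[1] P2: store L5 := 66 | P0:I, P1:I, P2:M(66) | bus: BusRdX
[2] P0: load  L7 | P0:E(40), P1:I, P2:I | bus: BusRd
[3] P2: store L7 := 83 | P0:I, P1:I, P2:M(83) | bus: BusRdX
[4] P0: load  L1 | P0:E(70), P1:I, P2:I | bus: BusRd
[5] P1: load  L5 | P0:I, P1:S(66), P2:O(66) | bus: BusRd
[6] P0: load  L5 | P0:S(66), P1:S(66), P2:O(66) | bus: BusRd
[7] P0: load  L3 | P0:E(0), P1:I, P2:I | bus: BusRd
[8] P1: load  L5 | P0:S(66), P1:S(66), P2:O(66) | bus: none
[9] P1: store L5 := 61 | P0:I, P1:M(61), P2:I | bus: BusUpgr,Flush
[10] P1: store L2 := 31 | P0:I, P1:M(31), P2:I | bus: BusRdX
[11] P1: load  L3 | P0:S(0), P1:S(0), P2:I | bus: BusRd
[12] P2: store L5 := 98 | P0:I, P1:I, P2:M(98) | bus: BusRdX,Flush
[13] P1: store L4 := 53 | P0:I, P1:M(53), P2:I | bus: BusRdX
[14] P1: store L5 := 42 | P0:I, P1:M(42), P2:I | bus: BusRdX,Flush
[15] P0: store L5 := 96 | P0:M(96), P1:I, P2:I | bus: BusRdX,Flush
[16] P1: load  L5 | P0:O(96), P1:S(96), P2:I | bus: BusRd
[17] P1: load  L5 | P0:O(96), P1:S(96), P2:I | bus: none
[18] P1: store L6 := 12 | P0:I, P1:M(12), P2:I | bus: BusRdX
[19] P1: load  L5 | P0:O(96), P1:S(96), P2:I | bus: none
[20] P1: store L5 := 84 | P0:I, P1:M(84), P2:I | bus: BusUpgr,Flush
[21] P0: load  L5 | P0:S(84), P1:O(84), P2:I | bus: BusRd
[22] P0: store L5 := 59 | P0:M(59), P1:I, P2:I | bus: BusUpgr,Flush
[23] P2: store L5 := 84 | P0:I, P1:I, P2:M(84) | bus: BusRdX,Flush
[24] P0: store L7 := 72 | P0:M(72), P1:I, P2:I | bus: BusRdX,Flush

invalidations = 3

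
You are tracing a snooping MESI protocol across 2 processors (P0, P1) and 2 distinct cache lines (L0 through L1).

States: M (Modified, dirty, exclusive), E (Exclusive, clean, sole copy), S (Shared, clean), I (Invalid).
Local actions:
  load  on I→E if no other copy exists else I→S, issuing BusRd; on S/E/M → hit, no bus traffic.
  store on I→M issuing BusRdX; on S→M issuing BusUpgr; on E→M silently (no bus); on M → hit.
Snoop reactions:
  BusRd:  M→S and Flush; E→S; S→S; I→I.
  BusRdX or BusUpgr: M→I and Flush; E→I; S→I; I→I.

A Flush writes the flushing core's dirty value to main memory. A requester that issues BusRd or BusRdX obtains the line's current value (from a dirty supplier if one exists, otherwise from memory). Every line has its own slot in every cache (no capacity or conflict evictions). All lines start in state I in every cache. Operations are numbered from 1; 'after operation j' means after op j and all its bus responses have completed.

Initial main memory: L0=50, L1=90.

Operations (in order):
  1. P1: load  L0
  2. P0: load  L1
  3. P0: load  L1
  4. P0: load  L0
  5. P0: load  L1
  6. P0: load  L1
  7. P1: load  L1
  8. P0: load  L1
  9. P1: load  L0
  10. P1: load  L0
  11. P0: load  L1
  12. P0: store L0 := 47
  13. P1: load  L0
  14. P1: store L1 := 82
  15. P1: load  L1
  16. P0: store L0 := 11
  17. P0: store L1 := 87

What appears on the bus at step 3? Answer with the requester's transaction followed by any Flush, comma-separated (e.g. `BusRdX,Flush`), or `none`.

bus = none

step 1: P1: load  L0  ⟶  IE  (L0)  txn=BusRd  M[L0]=50
step 2: P0: load  L1  ⟶  EI  (L1)  txn=BusRd  M[L1]=90
step 3: P0: load  L1  ⟶  EI  (L1)  txn=∅  M[L1]=90
step 4: P0: load  L0  ⟶  SS  (L0)  txn=BusRd  M[L0]=50
step 5: P0: load  L1  ⟶  EI  (L1)  txn=∅  M[L1]=90
step 6: P0: load  L1  ⟶  EI  (L1)  txn=∅  M[L1]=90
step 7: P1: load  L1  ⟶  SS  (L1)  txn=BusRd  M[L1]=90
step 8: P0: load  L1  ⟶  SS  (L1)  txn=∅  M[L1]=90
step 9: P1: load  L0  ⟶  SS  (L0)  txn=∅  M[L0]=50
step 10: P1: load  L0  ⟶  SS  (L0)  txn=∅  M[L0]=50
step 11: P0: load  L1  ⟶  SS  (L1)  txn=∅  M[L1]=90
step 12: P0: store L0 := 47  ⟶  MI  (L0)  txn=BusUpgr  M[L0]=50
step 13: P1: load  L0  ⟶  SS  (L0)  txn=BusRd+Flush  M[L0]=47
step 14: P1: store L1 := 82  ⟶  IM  (L1)  txn=BusUpgr  M[L1]=90
step 15: P1: load  L1  ⟶  IM  (L1)  txn=∅  M[L1]=90
step 16: P0: store L0 := 11  ⟶  MI  (L0)  txn=BusUpgr  M[L0]=47
step 17: P0: store L1 := 87  ⟶  MI  (L1)  txn=BusRdX+Flush  M[L1]=82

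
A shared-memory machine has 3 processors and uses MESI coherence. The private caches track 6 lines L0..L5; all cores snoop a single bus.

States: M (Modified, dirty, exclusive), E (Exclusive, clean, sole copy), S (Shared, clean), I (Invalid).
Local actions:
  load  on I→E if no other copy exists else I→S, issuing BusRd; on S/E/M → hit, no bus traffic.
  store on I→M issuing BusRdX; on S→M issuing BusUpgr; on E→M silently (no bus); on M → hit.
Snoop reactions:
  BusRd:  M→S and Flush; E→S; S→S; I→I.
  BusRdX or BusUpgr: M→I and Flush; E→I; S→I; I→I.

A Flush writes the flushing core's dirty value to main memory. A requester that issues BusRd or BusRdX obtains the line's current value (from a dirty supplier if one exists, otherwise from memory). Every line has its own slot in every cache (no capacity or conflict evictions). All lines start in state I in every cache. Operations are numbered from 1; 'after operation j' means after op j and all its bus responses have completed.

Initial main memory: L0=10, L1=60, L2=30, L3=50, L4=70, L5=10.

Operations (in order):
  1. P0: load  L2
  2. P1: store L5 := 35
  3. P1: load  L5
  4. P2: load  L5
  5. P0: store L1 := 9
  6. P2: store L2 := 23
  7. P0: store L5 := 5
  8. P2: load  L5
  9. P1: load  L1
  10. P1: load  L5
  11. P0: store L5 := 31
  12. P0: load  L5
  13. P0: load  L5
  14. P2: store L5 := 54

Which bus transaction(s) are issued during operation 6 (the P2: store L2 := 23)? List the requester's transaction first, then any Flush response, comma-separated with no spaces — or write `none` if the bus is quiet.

bus = BusRdX

1. P0: load  L2  bus=[BusRd]  L2: P0=E P1=I P2=I  mem[L2]=30
2. P1: store L5 := 35  bus=[BusRdX]  L5: P0=I P1=M P2=I  mem[L5]=10
3. P1: load  L5  bus=[-]  L5: P0=I P1=M P2=I  mem[L5]=10
4. P2: load  L5  bus=[BusRd,Flush]  L5: P0=I P1=S P2=S  mem[L5]=35
5. P0: store L1 := 9  bus=[BusRdX]  L1: P0=M P1=I P2=I  mem[L1]=60
6. P2: store L2 := 23  bus=[BusRdX]  L2: P0=I P1=I P2=M  mem[L2]=30
7. P0: store L5 := 5  bus=[BusRdX]  L5: P0=M P1=I P2=I  mem[L5]=35
8. P2: load  L5  bus=[BusRd,Flush]  L5: P0=S P1=I P2=S  mem[L5]=5
9. P1: load  L1  bus=[BusRd,Flush]  L1: P0=S P1=S P2=I  mem[L1]=9
10. P1: load  L5  bus=[BusRd]  L5: P0=S P1=S P2=S  mem[L5]=5
11. P0: store L5 := 31  bus=[BusUpgr]  L5: P0=M P1=I P2=I  mem[L5]=5
12. P0: load  L5  bus=[-]  L5: P0=M P1=I P2=I  mem[L5]=5
13. P0: load  L5  bus=[-]  L5: P0=M P1=I P2=I  mem[L5]=5
14. P2: store L5 := 54  bus=[BusRdX,Flush]  L5: P0=I P1=I P2=M  mem[L5]=31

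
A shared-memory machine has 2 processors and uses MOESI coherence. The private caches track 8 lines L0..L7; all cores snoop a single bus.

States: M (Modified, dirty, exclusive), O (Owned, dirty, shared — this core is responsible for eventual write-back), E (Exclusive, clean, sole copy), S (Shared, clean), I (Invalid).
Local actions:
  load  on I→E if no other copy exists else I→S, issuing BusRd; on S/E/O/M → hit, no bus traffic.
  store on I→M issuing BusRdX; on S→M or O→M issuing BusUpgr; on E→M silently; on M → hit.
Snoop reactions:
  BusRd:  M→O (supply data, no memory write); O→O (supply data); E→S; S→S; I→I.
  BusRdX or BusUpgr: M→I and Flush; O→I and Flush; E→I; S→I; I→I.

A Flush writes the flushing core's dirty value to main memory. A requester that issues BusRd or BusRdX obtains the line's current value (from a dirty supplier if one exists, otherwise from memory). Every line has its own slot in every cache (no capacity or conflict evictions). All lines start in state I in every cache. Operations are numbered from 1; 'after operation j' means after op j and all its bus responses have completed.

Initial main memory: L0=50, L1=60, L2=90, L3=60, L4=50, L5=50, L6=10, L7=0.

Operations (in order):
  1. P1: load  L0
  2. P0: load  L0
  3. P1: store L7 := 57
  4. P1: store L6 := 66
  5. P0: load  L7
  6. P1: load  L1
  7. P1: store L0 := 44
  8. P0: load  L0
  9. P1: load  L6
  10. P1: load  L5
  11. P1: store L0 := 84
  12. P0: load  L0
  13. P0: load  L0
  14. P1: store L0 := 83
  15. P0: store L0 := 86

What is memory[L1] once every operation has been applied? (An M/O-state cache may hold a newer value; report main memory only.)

1. P1: load  L0  bus=[BusRd]  L0: P0=I P1=E  mem[L0]=50
2. P0: load  L0  bus=[BusRd]  L0: P0=S P1=S  mem[L0]=50
3. P1: store L7 := 57  bus=[BusRdX]  L7: P0=I P1=M  mem[L7]=0
4. P1: store L6 := 66  bus=[BusRdX]  L6: P0=I P1=M  mem[L6]=10
5. P0: load  L7  bus=[BusRd]  L7: P0=S P1=O  mem[L7]=0
6. P1: load  L1  bus=[BusRd]  L1: P0=I P1=E  mem[L1]=60
7. P1: store L0 := 44  bus=[BusUpgr]  L0: P0=I P1=M  mem[L0]=50
8. P0: load  L0  bus=[BusRd]  L0: P0=S P1=O  mem[L0]=50
9. P1: load  L6  bus=[-]  L6: P0=I P1=M  mem[L6]=10
10. P1: load  L5  bus=[BusRd]  L5: P0=I P1=E  mem[L5]=50
11. P1: store L0 := 84  bus=[BusUpgr]  L0: P0=I P1=M  mem[L0]=50
12. P0: load  L0  bus=[BusRd]  L0: P0=S P1=O  mem[L0]=50
13. P0: load  L0  bus=[-]  L0: P0=S P1=O  mem[L0]=50
14. P1: store L0 := 83  bus=[BusUpgr]  L0: P0=I P1=M  mem[L0]=50
15. P0: store L0 := 86  bus=[BusRdX,Flush]  L0: P0=M P1=I  mem[L0]=83

memory[L1] = 60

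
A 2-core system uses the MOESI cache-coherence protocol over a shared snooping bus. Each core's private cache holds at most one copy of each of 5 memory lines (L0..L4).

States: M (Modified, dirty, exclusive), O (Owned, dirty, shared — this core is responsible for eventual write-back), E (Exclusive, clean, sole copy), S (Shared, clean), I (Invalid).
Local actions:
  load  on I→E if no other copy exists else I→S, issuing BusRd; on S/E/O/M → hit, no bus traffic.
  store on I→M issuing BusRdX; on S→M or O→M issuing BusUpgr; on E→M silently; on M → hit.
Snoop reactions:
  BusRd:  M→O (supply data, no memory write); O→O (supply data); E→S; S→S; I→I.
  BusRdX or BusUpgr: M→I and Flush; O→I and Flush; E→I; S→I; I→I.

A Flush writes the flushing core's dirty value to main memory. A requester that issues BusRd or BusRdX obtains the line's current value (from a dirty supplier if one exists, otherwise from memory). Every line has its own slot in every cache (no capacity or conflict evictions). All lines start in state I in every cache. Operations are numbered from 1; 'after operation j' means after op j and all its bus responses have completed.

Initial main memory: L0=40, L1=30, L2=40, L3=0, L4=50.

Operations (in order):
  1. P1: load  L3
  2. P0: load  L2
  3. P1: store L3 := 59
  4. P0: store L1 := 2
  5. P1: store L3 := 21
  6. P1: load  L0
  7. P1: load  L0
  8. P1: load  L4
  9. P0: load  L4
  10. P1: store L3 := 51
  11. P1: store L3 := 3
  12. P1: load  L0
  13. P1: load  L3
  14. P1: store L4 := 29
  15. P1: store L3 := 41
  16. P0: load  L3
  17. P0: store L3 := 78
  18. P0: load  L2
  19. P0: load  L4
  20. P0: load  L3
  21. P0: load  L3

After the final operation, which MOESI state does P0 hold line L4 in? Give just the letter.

[1] P1: load  L3 | P0:I, P1:E(0) | bus: BusRd
[2] P0: load  L2 | P0:E(40), P1:I | bus: BusRd
[3] P1: store L3 := 59 | P0:I, P1:M(59) | bus: none
[4] P0: store L1 := 2 | P0:M(2), P1:I | bus: BusRdX
[5] P1: store L3 := 21 | P0:I, P1:M(21) | bus: none
[6] P1: load  L0 | P0:I, P1:E(40) | bus: BusRd
[7] P1: load  L0 | P0:I, P1:E(40) | bus: none
[8] P1: load  L4 | P0:I, P1:E(50) | bus: BusRd
[9] P0: load  L4 | P0:S(50), P1:S(50) | bus: BusRd
[10] P1: store L3 := 51 | P0:I, P1:M(51) | bus: none
[11] P1: store L3 := 3 | P0:I, P1:M(3) | bus: none
[12] P1: load  L0 | P0:I, P1:E(40) | bus: none
[13] P1: load  L3 | P0:I, P1:M(3) | bus: none
[14] P1: store L4 := 29 | P0:I, P1:M(29) | bus: BusUpgr
[15] P1: store L3 := 41 | P0:I, P1:M(41) | bus: none
[16] P0: load  L3 | P0:S(41), P1:O(41) | bus: BusRd
[17] P0: store L3 := 78 | P0:M(78), P1:I | bus: BusUpgr,Flush
[18] P0: load  L2 | P0:E(40), P1:I | bus: none
[19] P0: load  L4 | P0:S(29), P1:O(29) | bus: BusRd
[20] P0: load  L3 | P0:M(78), P1:I | bus: none
[21] P0: load  L3 | P0:M(78), P1:I | bus: none

state = S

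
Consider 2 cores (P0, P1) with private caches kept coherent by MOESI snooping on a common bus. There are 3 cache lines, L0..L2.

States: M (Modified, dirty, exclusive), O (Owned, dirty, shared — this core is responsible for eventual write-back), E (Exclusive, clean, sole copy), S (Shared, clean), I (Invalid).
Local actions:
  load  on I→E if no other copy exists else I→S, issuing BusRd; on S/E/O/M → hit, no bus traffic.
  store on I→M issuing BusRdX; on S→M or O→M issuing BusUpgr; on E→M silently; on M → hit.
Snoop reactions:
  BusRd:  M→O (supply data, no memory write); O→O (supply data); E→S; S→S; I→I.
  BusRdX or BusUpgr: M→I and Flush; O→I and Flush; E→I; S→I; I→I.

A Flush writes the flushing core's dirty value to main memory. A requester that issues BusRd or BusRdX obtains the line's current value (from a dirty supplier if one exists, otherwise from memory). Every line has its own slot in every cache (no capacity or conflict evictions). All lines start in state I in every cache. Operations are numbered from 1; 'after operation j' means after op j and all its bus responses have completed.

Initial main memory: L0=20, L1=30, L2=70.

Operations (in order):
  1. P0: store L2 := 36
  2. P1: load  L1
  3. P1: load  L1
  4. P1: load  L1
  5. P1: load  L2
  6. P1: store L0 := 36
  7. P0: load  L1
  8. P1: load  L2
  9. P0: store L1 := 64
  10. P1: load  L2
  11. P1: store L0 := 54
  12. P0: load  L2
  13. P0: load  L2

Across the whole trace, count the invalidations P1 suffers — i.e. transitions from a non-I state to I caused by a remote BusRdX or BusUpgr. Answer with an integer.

1. P0: store L2 := 36  bus=[BusRdX]  L2: P0=M P1=I  mem[L2]=70
2. P1: load  L1  bus=[BusRd]  L1: P0=I P1=E  mem[L1]=30
3. P1: load  L1  bus=[-]  L1: P0=I P1=E  mem[L1]=30
4. P1: load  L1  bus=[-]  L1: P0=I P1=E  mem[L1]=30
5. P1: load  L2  bus=[BusRd]  L2: P0=O P1=S  mem[L2]=70
6. P1: store L0 := 36  bus=[BusRdX]  L0: P0=I P1=M  mem[L0]=20
7. P0: load  L1  bus=[BusRd]  L1: P0=S P1=S  mem[L1]=30
8. P1: load  L2  bus=[-]  L2: P0=O P1=S  mem[L2]=70
9. P0: store L1 := 64  bus=[BusUpgr]  L1: P0=M P1=I  mem[L1]=30
10. P1: load  L2  bus=[-]  L2: P0=O P1=S  mem[L2]=70
11. P1: store L0 := 54  bus=[-]  L0: P0=I P1=M  mem[L0]=20
12. P0: load  L2  bus=[-]  L2: P0=O P1=S  mem[L2]=70
13. P0: load  L2  bus=[-]  L2: P0=O P1=S  mem[L2]=70

invalidations = 1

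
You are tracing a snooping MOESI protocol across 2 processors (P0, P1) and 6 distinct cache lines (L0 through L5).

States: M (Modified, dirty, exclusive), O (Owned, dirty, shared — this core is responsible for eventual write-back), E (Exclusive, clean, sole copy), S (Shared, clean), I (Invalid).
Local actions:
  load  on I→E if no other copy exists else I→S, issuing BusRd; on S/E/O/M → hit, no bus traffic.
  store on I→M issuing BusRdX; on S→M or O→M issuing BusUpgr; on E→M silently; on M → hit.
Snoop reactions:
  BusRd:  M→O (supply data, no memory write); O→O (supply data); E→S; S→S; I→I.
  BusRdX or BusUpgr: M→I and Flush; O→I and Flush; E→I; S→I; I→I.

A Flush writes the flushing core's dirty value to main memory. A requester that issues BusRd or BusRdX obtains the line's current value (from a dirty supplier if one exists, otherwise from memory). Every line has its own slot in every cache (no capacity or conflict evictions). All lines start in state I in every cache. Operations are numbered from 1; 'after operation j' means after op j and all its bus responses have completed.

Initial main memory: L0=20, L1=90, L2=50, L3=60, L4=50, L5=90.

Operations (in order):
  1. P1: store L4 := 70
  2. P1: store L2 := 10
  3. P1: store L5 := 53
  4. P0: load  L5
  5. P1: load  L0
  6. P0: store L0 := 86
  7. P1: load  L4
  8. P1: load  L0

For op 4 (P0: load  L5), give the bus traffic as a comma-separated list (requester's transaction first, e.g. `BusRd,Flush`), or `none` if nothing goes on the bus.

  op1 P1: store L4 := 70 → I/M on L4; bus BusRdX; mem=50
  op2 P1: store L2 := 10 → I/M on L2; bus BusRdX; mem=50
  op3 P1: store L5 := 53 → I/M on L5; bus BusRdX; mem=90
  op4 P0: load  L5 → S/O on L5; bus BusRd; mem=90
  op5 P1: load  L0 → I/E on L0; bus BusRd; mem=20
  op6 P0: store L0 := 86 → M/I on L0; bus BusRdX; mem=20
  op7 P1: load  L4 → I/M on L4; bus (none); mem=50
  op8 P1: load  L0 → O/S on L0; bus BusRd; mem=20

bus = BusRd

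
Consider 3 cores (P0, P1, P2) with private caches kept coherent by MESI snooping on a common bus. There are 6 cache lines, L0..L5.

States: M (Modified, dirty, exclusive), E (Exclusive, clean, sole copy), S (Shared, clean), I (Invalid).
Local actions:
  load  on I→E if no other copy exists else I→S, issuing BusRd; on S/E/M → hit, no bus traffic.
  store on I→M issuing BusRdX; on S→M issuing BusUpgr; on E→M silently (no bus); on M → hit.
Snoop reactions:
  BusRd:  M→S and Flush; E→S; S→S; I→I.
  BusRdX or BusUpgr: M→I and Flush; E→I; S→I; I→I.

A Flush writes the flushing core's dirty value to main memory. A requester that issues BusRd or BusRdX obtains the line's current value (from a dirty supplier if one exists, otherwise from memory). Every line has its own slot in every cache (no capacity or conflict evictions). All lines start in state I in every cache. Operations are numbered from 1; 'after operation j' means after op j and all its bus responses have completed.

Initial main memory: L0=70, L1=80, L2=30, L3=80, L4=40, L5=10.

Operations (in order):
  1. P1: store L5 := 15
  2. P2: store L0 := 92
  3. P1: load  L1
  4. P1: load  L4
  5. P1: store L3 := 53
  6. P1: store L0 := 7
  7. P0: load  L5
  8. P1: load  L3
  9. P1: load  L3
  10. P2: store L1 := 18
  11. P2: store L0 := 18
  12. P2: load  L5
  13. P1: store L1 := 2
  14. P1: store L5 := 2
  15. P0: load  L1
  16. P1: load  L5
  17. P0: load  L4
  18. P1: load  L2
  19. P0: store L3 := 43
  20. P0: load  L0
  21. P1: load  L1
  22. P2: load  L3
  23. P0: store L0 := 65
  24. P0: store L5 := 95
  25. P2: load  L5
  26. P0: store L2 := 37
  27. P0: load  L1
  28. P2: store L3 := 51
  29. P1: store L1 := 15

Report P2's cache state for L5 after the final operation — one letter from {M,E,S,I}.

state = S

[1] P1: store L5 := 15 | P0:I, P1:M(15), P2:I | bus: BusRdX
[2] P2: store L0 := 92 | P0:I, P1:I, P2:M(92) | bus: BusRdX
[3] P1: load  L1 | P0:I, P1:E(80), P2:I | bus: BusRd
[4] P1: load  L4 | P0:I, P1:E(40), P2:I | bus: BusRd
[5] P1: store L3 := 53 | P0:I, P1:M(53), P2:I | bus: BusRdX
[6] P1: store L0 := 7 | P0:I, P1:M(7), P2:I | bus: BusRdX,Flush
[7] P0: load  L5 | P0:S(15), P1:S(15), P2:I | bus: BusRd,Flush
[8] P1: load  L3 | P0:I, P1:M(53), P2:I | bus: none
[9] P1: load  L3 | P0:I, P1:M(53), P2:I | bus: none
[10] P2: store L1 := 18 | P0:I, P1:I, P2:M(18) | bus: BusRdX
[11] P2: store L0 := 18 | P0:I, P1:I, P2:M(18) | bus: BusRdX,Flush
[12] P2: load  L5 | P0:S(15), P1:S(15), P2:S(15) | bus: BusRd
[13] P1: store L1 := 2 | P0:I, P1:M(2), P2:I | bus: BusRdX,Flush
[14] P1: store L5 := 2 | P0:I, P1:M(2), P2:I | bus: BusUpgr
[15] P0: load  L1 | P0:S(2), P1:S(2), P2:I | bus: BusRd,Flush
[16] P1: load  L5 | P0:I, P1:M(2), P2:I | bus: none
[17] P0: load  L4 | P0:S(40), P1:S(40), P2:I | bus: BusRd
[18] P1: load  L2 | P0:I, P1:E(30), P2:I | bus: BusRd
[19] P0: store L3 := 43 | P0:M(43), P1:I, P2:I | bus: BusRdX,Flush
[20] P0: load  L0 | P0:S(18), P1:I, P2:S(18) | bus: BusRd,Flush
[21] P1: load  L1 | P0:S(2), P1:S(2), P2:I | bus: none
[22] P2: load  L3 | P0:S(43), P1:I, P2:S(43) | bus: BusRd,Flush
[23] P0: store L0 := 65 | P0:M(65), P1:I, P2:I | bus: BusUpgr
[24] P0: store L5 := 95 | P0:M(95), P1:I, P2:I | bus: BusRdX,Flush
[25] P2: load  L5 | P0:S(95), P1:I, P2:S(95) | bus: BusRd,Flush
[26] P0: store L2 := 37 | P0:M(37), P1:I, P2:I | bus: BusRdX
[27] P0: load  L1 | P0:S(2), P1:S(2), P2:I | bus: none
[28] P2: store L3 := 51 | P0:I, P1:I, P2:M(51) | bus: BusUpgr
[29] P1: store L1 := 15 | P0:I, P1:M(15), P2:I | bus: BusUpgr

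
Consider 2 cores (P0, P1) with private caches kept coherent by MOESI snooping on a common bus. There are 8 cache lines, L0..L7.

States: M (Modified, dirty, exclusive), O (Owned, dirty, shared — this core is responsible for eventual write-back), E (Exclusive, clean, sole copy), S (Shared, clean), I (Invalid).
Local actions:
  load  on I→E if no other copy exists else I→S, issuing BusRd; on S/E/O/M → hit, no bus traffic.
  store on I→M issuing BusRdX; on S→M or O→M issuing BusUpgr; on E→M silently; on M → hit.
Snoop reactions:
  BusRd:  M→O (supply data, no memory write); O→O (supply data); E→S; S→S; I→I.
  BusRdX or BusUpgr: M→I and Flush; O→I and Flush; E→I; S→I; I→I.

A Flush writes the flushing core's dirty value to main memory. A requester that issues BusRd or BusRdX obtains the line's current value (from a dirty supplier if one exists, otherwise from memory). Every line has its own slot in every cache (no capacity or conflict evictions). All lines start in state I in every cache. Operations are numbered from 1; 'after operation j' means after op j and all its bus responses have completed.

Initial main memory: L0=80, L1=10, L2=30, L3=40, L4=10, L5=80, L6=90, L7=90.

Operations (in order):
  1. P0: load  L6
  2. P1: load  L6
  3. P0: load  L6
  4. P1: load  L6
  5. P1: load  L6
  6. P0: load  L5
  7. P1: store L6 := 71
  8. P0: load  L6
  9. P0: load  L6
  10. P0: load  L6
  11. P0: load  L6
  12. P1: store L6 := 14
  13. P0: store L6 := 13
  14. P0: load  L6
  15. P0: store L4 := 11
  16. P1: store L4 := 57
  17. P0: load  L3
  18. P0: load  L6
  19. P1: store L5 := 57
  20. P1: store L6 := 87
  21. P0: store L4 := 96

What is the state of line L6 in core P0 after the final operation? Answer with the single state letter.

1. P0: load  L6  bus=[BusRd]  L6: P0=E P1=I  mem[L6]=90
2. P1: load  L6  bus=[BusRd]  L6: P0=S P1=S  mem[L6]=90
3. P0: load  L6  bus=[-]  L6: P0=S P1=S  mem[L6]=90
4. P1: load  L6  bus=[-]  L6: P0=S P1=S  mem[L6]=90
5. P1: load  L6  bus=[-]  L6: P0=S P1=S  mem[L6]=90
6. P0: load  L5  bus=[BusRd]  L5: P0=E P1=I  mem[L5]=80
7. P1: store L6 := 71  bus=[BusUpgr]  L6: P0=I P1=M  mem[L6]=90
8. P0: load  L6  bus=[BusRd]  L6: P0=S P1=O  mem[L6]=90
9. P0: load  L6  bus=[-]  L6: P0=S P1=O  mem[L6]=90
10. P0: load  L6  bus=[-]  L6: P0=S P1=O  mem[L6]=90
11. P0: load  L6  bus=[-]  L6: P0=S P1=O  mem[L6]=90
12. P1: store L6 := 14  bus=[BusUpgr]  L6: P0=I P1=M  mem[L6]=90
13. P0: store L6 := 13  bus=[BusRdX,Flush]  L6: P0=M P1=I  mem[L6]=14
14. P0: load  L6  bus=[-]  L6: P0=M P1=I  mem[L6]=14
15. P0: store L4 := 11  bus=[BusRdX]  L4: P0=M P1=I  mem[L4]=10
16. P1: store L4 := 57  bus=[BusRdX,Flush]  L4: P0=I P1=M  mem[L4]=11
17. P0: load  L3  bus=[BusRd]  L3: P0=E P1=I  mem[L3]=40
18. P0: load  L6  bus=[-]  L6: P0=M P1=I  mem[L6]=14
19. P1: store L5 := 57  bus=[BusRdX]  L5: P0=I P1=M  mem[L5]=80
20. P1: store L6 := 87  bus=[BusRdX,Flush]  L6: P0=I P1=M  mem[L6]=13
21. P0: store L4 := 96  bus=[BusRdX,Flush]  L4: P0=M P1=I  mem[L4]=57

state = I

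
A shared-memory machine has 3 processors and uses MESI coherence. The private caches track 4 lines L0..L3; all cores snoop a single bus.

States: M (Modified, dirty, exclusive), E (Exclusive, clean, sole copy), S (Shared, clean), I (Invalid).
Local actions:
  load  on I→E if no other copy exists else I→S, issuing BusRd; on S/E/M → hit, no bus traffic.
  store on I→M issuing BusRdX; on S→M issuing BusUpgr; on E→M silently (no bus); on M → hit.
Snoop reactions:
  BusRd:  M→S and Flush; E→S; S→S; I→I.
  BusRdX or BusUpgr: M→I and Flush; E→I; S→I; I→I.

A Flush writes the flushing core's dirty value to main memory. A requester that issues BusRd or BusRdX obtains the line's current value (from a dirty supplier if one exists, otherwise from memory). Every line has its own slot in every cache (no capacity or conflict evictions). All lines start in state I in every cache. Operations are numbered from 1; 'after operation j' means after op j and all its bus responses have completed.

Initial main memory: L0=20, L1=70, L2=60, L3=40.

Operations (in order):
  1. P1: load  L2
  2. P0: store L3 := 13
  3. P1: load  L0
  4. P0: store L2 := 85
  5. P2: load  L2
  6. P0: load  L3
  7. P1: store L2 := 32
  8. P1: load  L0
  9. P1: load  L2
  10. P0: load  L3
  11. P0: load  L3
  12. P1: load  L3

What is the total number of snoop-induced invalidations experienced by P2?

1. P1: load  L2  bus=[BusRd]  L2: P0=I P1=E P2=I  mem[L2]=60
2. P0: store L3 := 13  bus=[BusRdX]  L3: P0=M P1=I P2=I  mem[L3]=40
3. P1: load  L0  bus=[BusRd]  L0: P0=I P1=E P2=I  mem[L0]=20
4. P0: store L2 := 85  bus=[BusRdX]  L2: P0=M P1=I P2=I  mem[L2]=60
5. P2: load  L2  bus=[BusRd,Flush]  L2: P0=S P1=I P2=S  mem[L2]=85
6. P0: load  L3  bus=[-]  L3: P0=M P1=I P2=I  mem[L3]=40
7. P1: store L2 := 32  bus=[BusRdX]  L2: P0=I P1=M P2=I  mem[L2]=85
8. P1: load  L0  bus=[-]  L0: P0=I P1=E P2=I  mem[L0]=20
9. P1: load  L2  bus=[-]  L2: P0=I P1=M P2=I  mem[L2]=85
10. P0: load  L3  bus=[-]  L3: P0=M P1=I P2=I  mem[L3]=40
11. P0: load  L3  bus=[-]  L3: P0=M P1=I P2=I  mem[L3]=40
12. P1: load  L3  bus=[BusRd,Flush]  L3: P0=S P1=S P2=I  mem[L3]=13

invalidations = 1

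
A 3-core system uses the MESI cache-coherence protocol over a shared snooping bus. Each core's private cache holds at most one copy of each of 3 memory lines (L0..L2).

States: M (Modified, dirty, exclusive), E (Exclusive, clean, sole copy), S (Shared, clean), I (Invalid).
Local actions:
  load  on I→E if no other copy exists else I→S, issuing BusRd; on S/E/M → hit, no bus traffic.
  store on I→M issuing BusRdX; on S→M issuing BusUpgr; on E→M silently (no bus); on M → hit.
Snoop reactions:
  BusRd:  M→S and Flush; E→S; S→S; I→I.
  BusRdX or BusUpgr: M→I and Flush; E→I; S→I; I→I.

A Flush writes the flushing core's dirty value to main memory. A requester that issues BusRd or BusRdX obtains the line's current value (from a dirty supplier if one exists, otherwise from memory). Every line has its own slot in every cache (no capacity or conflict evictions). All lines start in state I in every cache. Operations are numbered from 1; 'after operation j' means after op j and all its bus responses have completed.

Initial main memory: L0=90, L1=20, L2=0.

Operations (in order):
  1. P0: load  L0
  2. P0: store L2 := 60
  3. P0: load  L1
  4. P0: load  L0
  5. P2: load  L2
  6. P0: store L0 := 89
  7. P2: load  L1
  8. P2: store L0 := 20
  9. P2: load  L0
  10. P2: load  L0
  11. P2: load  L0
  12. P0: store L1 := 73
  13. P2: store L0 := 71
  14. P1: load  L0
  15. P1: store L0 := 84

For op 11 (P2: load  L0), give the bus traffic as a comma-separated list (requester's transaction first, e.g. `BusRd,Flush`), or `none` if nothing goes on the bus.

bus = none

[1] P0: load  L0 | P0:E(90), P1:I, P2:I | bus: BusRd
[2] P0: store L2 := 60 | P0:M(60), P1:I, P2:I | bus: BusRdX
[3] P0: load  L1 | P0:E(20), P1:I, P2:I | bus: BusRd
[4] P0: load  L0 | P0:E(90), P1:I, P2:I | bus: none
[5] P2: load  L2 | P0:S(60), P1:I, P2:S(60) | bus: BusRd,Flush
[6] P0: store L0 := 89 | P0:M(89), P1:I, P2:I | bus: none
[7] P2: load  L1 | P0:S(20), P1:I, P2:S(20) | bus: BusRd
[8] P2: store L0 := 20 | P0:I, P1:I, P2:M(20) | bus: BusRdX,Flush
[9] P2: load  L0 | P0:I, P1:I, P2:M(20) | bus: none
[10] P2: load  L0 | P0:I, P1:I, P2:M(20) | bus: none
[11] P2: load  L0 | P0:I, P1:I, P2:M(20) | bus: none
[12] P0: store L1 := 73 | P0:M(73), P1:I, P2:I | bus: BusUpgr
[13] P2: store L0 := 71 | P0:I, P1:I, P2:M(71) | bus: none
[14] P1: load  L0 | P0:I, P1:S(71), P2:S(71) | bus: BusRd,Flush
[15] P1: store L0 := 84 | P0:I, P1:M(84), P2:I | bus: BusUpgr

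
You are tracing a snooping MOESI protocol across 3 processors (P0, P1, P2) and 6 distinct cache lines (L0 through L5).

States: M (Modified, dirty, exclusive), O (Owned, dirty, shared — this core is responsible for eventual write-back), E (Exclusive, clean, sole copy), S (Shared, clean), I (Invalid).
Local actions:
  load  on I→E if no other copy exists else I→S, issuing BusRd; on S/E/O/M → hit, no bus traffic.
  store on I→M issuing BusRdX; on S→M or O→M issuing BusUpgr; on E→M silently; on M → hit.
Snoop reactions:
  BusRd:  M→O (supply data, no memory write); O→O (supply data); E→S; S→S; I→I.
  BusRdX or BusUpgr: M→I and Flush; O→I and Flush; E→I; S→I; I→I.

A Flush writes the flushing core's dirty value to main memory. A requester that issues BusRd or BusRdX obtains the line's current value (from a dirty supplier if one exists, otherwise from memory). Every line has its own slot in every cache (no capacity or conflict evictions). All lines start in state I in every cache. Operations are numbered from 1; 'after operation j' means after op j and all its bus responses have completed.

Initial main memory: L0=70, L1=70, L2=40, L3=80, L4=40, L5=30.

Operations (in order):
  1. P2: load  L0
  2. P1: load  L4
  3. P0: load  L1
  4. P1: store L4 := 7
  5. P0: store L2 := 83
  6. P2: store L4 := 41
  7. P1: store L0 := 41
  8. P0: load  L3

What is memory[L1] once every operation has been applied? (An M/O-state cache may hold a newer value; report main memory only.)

memory[L1] = 70

  op1 P2: load  L0 → I/I/E on L0; bus BusRd; mem=70
  op2 P1: load  L4 → I/E/I on L4; bus BusRd; mem=40
  op3 P0: load  L1 → E/I/I on L1; bus BusRd; mem=70
  op4 P1: store L4 := 7 → I/M/I on L4; bus (none); mem=40
  op5 P0: store L2 := 83 → M/I/I on L2; bus BusRdX; mem=40
  op6 P2: store L4 := 41 → I/I/M on L4; bus BusRdX Flush; mem=7
  op7 P1: store L0 := 41 → I/M/I on L0; bus BusRdX; mem=70
  op8 P0: load  L3 → E/I/I on L3; bus BusRd; mem=80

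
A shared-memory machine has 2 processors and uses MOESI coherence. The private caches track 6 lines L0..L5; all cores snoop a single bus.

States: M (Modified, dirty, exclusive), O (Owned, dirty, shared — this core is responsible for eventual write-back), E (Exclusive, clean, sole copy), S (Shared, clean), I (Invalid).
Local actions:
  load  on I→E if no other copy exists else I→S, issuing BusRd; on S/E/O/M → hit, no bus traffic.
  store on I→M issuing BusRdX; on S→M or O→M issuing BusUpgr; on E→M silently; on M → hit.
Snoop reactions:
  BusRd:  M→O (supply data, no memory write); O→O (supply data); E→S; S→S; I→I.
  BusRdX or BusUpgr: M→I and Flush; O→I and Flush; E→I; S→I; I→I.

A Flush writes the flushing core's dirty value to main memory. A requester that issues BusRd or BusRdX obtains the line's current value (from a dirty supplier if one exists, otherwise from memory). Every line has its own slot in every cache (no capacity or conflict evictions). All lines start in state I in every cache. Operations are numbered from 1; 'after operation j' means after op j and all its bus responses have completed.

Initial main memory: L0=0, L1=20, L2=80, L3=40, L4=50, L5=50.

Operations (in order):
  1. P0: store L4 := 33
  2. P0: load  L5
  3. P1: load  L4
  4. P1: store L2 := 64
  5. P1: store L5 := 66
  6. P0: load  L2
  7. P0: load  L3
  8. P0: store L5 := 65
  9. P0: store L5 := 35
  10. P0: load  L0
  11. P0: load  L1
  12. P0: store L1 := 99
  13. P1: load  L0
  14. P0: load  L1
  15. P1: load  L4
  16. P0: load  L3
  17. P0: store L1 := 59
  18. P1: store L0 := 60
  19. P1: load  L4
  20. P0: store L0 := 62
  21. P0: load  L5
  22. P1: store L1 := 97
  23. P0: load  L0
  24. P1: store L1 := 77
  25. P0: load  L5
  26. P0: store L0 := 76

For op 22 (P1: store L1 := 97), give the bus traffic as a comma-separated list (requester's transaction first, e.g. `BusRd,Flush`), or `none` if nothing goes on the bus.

[1] P0: store L4 := 33 | P0:M(33), P1:I | bus: BusRdX
[2] P0: load  L5 | P0:E(50), P1:I | bus: BusRd
[3] P1: load  L4 | P0:O(33), P1:S(33) | bus: BusRd
[4] P1: store L2 := 64 | P0:I, P1:M(64) | bus: BusRdX
[5] P1: store L5 := 66 | P0:I, P1:M(66) | bus: BusRdX
[6] P0: load  L2 | P0:S(64), P1:O(64) | bus: BusRd
[7] P0: load  L3 | P0:E(40), P1:I | bus: BusRd
[8] P0: store L5 := 65 | P0:M(65), P1:I | bus: BusRdX,Flush
[9] P0: store L5 := 35 | P0:M(35), P1:I | bus: none
[10] P0: load  L0 | P0:E(0), P1:I | bus: BusRd
[11] P0: load  L1 | P0:E(20), P1:I | bus: BusRd
[12] P0: store L1 := 99 | P0:M(99), P1:I | bus: none
[13] P1: load  L0 | P0:S(0), P1:S(0) | bus: BusRd
[14] P0: load  L1 | P0:M(99), P1:I | bus: none
[15] P1: load  L4 | P0:O(33), P1:S(33) | bus: none
[16] P0: load  L3 | P0:E(40), P1:I | bus: none
[17] P0: store L1 := 59 | P0:M(59), P1:I | bus: none
[18] P1: store L0 := 60 | P0:I, P1:M(60) | bus: BusUpgr
[19] P1: load  L4 | P0:O(33), P1:S(33) | bus: none
[20] P0: store L0 := 62 | P0:M(62), P1:I | bus: BusRdX,Flush
[21] P0: load  L5 | P0:M(35), P1:I | bus: none
[22] P1: store L1 := 97 | P0:I, P1:M(97) | bus: BusRdX,Flush
[23] P0: load  L0 | P0:M(62), P1:I | bus: none
[24] P1: store L1 := 77 | P0:I, P1:M(77) | bus: none
[25] P0: load  L5 | P0:M(35), P1:I | bus: none
[26] P0: store L0 := 76 | P0:M(76), P1:I | bus: none

bus = BusRdX,Flush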